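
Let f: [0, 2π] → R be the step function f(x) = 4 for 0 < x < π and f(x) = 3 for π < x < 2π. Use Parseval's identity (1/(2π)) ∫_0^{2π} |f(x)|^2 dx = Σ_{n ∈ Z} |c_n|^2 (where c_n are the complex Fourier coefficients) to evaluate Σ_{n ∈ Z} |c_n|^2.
Σ |c_n|^2 = 25/2

Parseval equates the L^2 energy of f (normalised by 1/(2π)) with the ℓ^2 sum of its Fourier coefficients: (1/(2π)) ∫_0^{2π} |f|^2 = Σ |c_n|^2.
Compute the left side: (1/(2π)) [∫_0^π 4^2 dx + ∫_π^{2π} 3^2 dx] = (1/(2π)) · (16π + 9π) = (16 + 9)/2 = 25/2.
So Σ_{n ∈ Z} |c_n|^2 = 25/2.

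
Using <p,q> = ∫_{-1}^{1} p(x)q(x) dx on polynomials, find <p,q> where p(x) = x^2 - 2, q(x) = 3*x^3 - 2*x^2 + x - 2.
<p,q> = 128/15

Expand the product: p(x)·q(x) = 3*x^5 - 2*x^4 - 5*x^3 + 2*x^2 - 2*x + 4.
∫_{-1}^{1} of each monomial x^k gives [2/(k+1) if k even, 0 if k odd]. Integrating term-by-term (or equivalently evaluating the antiderivative F(x) = x^6/2 - 2*x^5/5 - 5*x^4/4 + 2*x^3/3 - x^2 + 4*x at the endpoints):
  F(1) − F(−1) = 151/60 − (-361/60) = 128/15.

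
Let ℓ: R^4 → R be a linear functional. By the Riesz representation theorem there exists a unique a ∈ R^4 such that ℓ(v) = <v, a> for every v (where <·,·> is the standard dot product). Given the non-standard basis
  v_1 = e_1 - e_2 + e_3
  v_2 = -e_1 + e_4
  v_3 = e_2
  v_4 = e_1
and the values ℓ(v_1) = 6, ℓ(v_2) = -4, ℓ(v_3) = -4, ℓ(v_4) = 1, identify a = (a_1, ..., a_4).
a = (1, -4, 1, -3)

Write a = (a_1, ..., a_4) in the standard basis. For each basis vector v_i, ℓ(v_i) = <v_i, a> is a linear equation in the a_j's. Collect the n equations into a matrix system V a = ℓ, where row i of V is v_i (expressed in the standard basis). Since V is invertible (lower-triangular with 1s on the diagonal, up to permutation), solve by back-substitution:
  V =
[[1, -1, 1, 0],
 [-1, 0, 0, 1],
 [0, 1, 0, 0],
 [1, 0, 0, 0]]
  V a = (6, -4, -4, 1)
Solving gives a = (1, -4, 1, -3).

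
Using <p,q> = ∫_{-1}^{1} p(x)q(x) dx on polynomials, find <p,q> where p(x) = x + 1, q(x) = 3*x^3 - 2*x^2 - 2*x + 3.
<p,q> = 68/15

Expand the product: p(x)·q(x) = 3*x^4 + x^3 - 4*x^2 + x + 3.
∫_{-1}^{1} of each monomial x^k gives [2/(k+1) if k even, 0 if k odd]. Integrating term-by-term (or equivalently evaluating the antiderivative F(x) = 3*x^5/5 + x^4/4 - 4*x^3/3 + x^2/2 + 3*x at the endpoints):
  F(1) − F(−1) = 181/60 − (-91/60) = 68/15.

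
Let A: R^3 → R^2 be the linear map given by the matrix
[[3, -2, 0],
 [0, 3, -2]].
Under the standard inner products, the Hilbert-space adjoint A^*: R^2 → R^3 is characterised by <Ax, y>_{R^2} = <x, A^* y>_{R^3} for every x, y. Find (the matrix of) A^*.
A^* = A^T =
[[3, 0],
 [-2, 3],
 [0, -2]]

For real matrices with standard dot products, the defining identity <Ax, y> = <x, A^* y> gives (Ax)^T y = x^T (A^*) y, i.e. x^T A^T y = x^T (A^*) y. Since this holds for all x, y, we must have A^* = A^T. Therefore
A^* =
[[3, 0],
 [-2, 3],
 [0, -2]].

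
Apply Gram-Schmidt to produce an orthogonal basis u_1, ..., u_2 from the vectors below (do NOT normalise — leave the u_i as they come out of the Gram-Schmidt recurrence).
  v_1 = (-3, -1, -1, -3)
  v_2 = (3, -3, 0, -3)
Orthogonal basis:
  u_1 = (-3, -1, -1, -3)
  u_2 = (69/20, -57/20, 3/20, -51/20)

Apply the Gram-Schmidt recurrence
  u_1 = v_1
  u_i = v_i − Σ_{j<i} ((v_i · u_j) / (u_j · u_j)) · u_j.

Step by step this gives:
  u_1 = (-3, -1, -1, -3)
  u_2 = (69/20, -57/20, 3/20, -51/20)

Orthogonality check:
  u_2 · u_1 = 0 (should be 0)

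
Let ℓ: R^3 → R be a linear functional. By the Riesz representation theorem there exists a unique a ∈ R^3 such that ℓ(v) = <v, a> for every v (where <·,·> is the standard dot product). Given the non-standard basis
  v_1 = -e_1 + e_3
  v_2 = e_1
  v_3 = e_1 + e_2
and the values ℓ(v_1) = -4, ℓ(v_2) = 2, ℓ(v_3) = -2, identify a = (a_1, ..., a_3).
a = (2, -4, -2)

Write a = (a_1, ..., a_3) in the standard basis. For each basis vector v_i, ℓ(v_i) = <v_i, a> is a linear equation in the a_j's. Collect the n equations into a matrix system V a = ℓ, where row i of V is v_i (expressed in the standard basis). Since V is invertible (lower-triangular with 1s on the diagonal, up to permutation), solve by back-substitution:
  V =
[[-1, 0, 1],
 [1, 0, 0],
 [1, 1, 0]]
  V a = (-4, 2, -2)
Solving gives a = (2, -4, -2).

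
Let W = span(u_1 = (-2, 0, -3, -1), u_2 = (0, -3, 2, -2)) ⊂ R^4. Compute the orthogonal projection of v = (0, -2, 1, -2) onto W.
proj_W(v) = (-31/111, -82/37, 235/222, -359/222)

Set up U = [u_1 | ... | u_2] ∈ R^(4×2). The projector onto W = col(U) is P = U (U^T U)^(-1) U^T.
Compute U^T U =
  [14, -4]
  [-4, 17],
and U^T v = (-1, 12).
Solve U^T U · c = U^T v for the coefficients: c = (31/222, 82/111). The projection is proj_W(v) = U c.
Check: (v - proj_W(v)) · u_1 = 0  (should be 0).
Check: (v - proj_W(v)) · u_2 = 0  (should be 0).
Result: proj_W(v) = (-31/111, -82/37, 235/222, -359/222).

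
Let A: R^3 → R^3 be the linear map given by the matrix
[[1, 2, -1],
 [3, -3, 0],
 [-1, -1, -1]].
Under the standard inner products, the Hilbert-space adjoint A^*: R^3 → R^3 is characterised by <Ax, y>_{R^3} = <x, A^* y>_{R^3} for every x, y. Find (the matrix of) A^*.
A^* = A^T =
[[1, 3, -1],
 [2, -3, -1],
 [-1, 0, -1]]

For real matrices with standard dot products, the defining identity <Ax, y> = <x, A^* y> gives (Ax)^T y = x^T (A^*) y, i.e. x^T A^T y = x^T (A^*) y. Since this holds for all x, y, we must have A^* = A^T. Therefore
A^* =
[[1, 3, -1],
 [2, -3, -1],
 [-1, 0, -1]].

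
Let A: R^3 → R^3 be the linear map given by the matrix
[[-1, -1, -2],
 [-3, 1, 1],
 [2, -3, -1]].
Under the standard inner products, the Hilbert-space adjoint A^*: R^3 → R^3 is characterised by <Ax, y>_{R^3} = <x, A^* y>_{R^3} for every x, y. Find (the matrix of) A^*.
A^* = A^T =
[[-1, -3, 2],
 [-1, 1, -3],
 [-2, 1, -1]]

For real matrices with standard dot products, the defining identity <Ax, y> = <x, A^* y> gives (Ax)^T y = x^T (A^*) y, i.e. x^T A^T y = x^T (A^*) y. Since this holds for all x, y, we must have A^* = A^T. Therefore
A^* =
[[-1, -3, 2],
 [-1, 1, -3],
 [-2, 1, -1]].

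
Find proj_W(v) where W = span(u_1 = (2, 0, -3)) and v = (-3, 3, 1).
proj_W(v) = (-18/13, 0, 27/13)

Set up U = [u_1 | ... | u_1] ∈ R^(3×1). The projector onto W = col(U) is P = U (U^T U)^(-1) U^T.
Compute U^T U =
  [13],
and U^T v = (-9).
Solve U^T U · c = U^T v for the coefficients: c = (-9/13). The projection is proj_W(v) = U c.
Check: (v - proj_W(v)) · u_1 = 0  (should be 0).
Result: proj_W(v) = (-18/13, 0, 27/13).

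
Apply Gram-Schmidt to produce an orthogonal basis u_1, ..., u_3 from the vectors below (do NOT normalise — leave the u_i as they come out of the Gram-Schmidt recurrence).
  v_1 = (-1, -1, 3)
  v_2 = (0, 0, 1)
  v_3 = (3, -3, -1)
Orthogonal basis:
  u_1 = (-1, -1, 3)
  u_2 = (3/11, 3/11, 2/11)
  u_3 = (3, -3, 0)

Apply the Gram-Schmidt recurrence
  u_1 = v_1
  u_i = v_i − Σ_{j<i} ((v_i · u_j) / (u_j · u_j)) · u_j.

Step by step this gives:
  u_1 = (-1, -1, 3)
  u_2 = (3/11, 3/11, 2/11)
  u_3 = (3, -3, 0)

Orthogonality check:
  u_2 · u_1 = 0 (should be 0)
  u_3 · u_1 = 0 (should be 0)
  u_3 · u_2 = 0 (should be 0)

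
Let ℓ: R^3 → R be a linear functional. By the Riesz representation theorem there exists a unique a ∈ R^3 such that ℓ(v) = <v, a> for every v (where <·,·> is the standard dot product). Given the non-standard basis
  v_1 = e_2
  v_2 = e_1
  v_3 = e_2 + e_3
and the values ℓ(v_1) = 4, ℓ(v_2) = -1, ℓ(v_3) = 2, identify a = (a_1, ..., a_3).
a = (-1, 4, -2)

Write a = (a_1, ..., a_3) in the standard basis. For each basis vector v_i, ℓ(v_i) = <v_i, a> is a linear equation in the a_j's. Collect the n equations into a matrix system V a = ℓ, where row i of V is v_i (expressed in the standard basis). Since V is invertible (lower-triangular with 1s on the diagonal, up to permutation), solve by back-substitution:
  V =
[[0, 1, 0],
 [1, 0, 0],
 [0, 1, 1]]
  V a = (4, -1, 2)
Solving gives a = (-1, 4, -2).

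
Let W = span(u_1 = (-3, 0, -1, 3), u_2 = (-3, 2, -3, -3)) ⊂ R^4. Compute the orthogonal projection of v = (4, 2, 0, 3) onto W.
proj_W(v) = (267/145, -157/145, 246/145, 204/145)

Set up U = [u_1 | ... | u_2] ∈ R^(4×2). The projector onto W = col(U) is P = U (U^T U)^(-1) U^T.
Compute U^T U =
  [19, 3]
  [3, 31],
and U^T v = (-3, -17).
Solve U^T U · c = U^T v for the coefficients: c = (-21/290, -157/290). The projection is proj_W(v) = U c.
Check: (v - proj_W(v)) · u_1 = 0  (should be 0).
Check: (v - proj_W(v)) · u_2 = 0  (should be 0).
Result: proj_W(v) = (267/145, -157/145, 246/145, 204/145).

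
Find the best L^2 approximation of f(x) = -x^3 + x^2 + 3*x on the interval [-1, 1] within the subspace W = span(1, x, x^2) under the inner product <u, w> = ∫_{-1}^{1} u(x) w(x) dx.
g(x) = x^2 + 12*x/5

The best approximation g ∈ W is the orthogonal projection of f onto W. Writing g = a_0 + a_1 x + a_2 x^2, the coefficients solve the normal equations G · a = b where
  G_{ij} = <φ_i, φ_j> and b_i = <f, φ_i>, with φ_0 = 1, φ_1 = x, φ_2 = x^2.
G =
  [2, 0, 2/3]
  [0, 2/3, 0]
  [2/3, 0, 2/5],
b = (2/3, 8/5, 2/5).
Solving gives a_0 = 0, a_1 = 12/5, a_2 = 1, so
  g(x) = x^2 + 12*x/5.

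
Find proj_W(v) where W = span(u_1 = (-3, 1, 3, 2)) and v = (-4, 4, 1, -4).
proj_W(v) = (-33/23, 11/23, 33/23, 22/23)

Set up U = [u_1 | ... | u_1] ∈ R^(4×1). The projector onto W = col(U) is P = U (U^T U)^(-1) U^T.
Compute U^T U =
  [23],
and U^T v = (11).
Solve U^T U · c = U^T v for the coefficients: c = (11/23). The projection is proj_W(v) = U c.
Check: (v - proj_W(v)) · u_1 = 0  (should be 0).
Result: proj_W(v) = (-33/23, 11/23, 33/23, 22/23).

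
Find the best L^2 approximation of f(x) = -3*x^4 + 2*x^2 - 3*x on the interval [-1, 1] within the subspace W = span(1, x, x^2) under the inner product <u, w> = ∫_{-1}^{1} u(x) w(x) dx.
g(x) = -4*x^2/7 - 3*x + 9/35

The best approximation g ∈ W is the orthogonal projection of f onto W. Writing g = a_0 + a_1 x + a_2 x^2, the coefficients solve the normal equations G · a = b where
  G_{ij} = <φ_i, φ_j> and b_i = <f, φ_i>, with φ_0 = 1, φ_1 = x, φ_2 = x^2.
G =
  [2, 0, 2/3]
  [0, 2/3, 0]
  [2/3, 0, 2/5],
b = (2/15, -2, -2/35).
Solving gives a_0 = 9/35, a_1 = -3, a_2 = -4/7, so
  g(x) = -4*x^2/7 - 3*x + 9/35.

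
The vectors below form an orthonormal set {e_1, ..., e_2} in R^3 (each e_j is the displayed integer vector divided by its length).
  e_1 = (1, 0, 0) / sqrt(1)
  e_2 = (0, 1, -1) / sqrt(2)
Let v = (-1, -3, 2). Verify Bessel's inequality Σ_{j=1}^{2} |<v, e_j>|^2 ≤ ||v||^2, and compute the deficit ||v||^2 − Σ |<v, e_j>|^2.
Σ |<v, e_j>|^2 = 27/2; ||v||^2 = 14; deficit = 1/2

Write each e_j = u_j / sqrt(<u_j, u_j>) where u_j is the displayed integer vector. Then <v, e_j> = <v, u_j> / sqrt(<u_j, u_j>), so |<v, e_j>|^2 = <v, u_j>^2 / <u_j, u_j>.
Coefficients: <v, e_1> = -1/sqrt(1), <v, e_2> = -5/sqrt(2).
Square and sum: Σ |<v, e_j>|^2 = 27/2.
Compute ||v||^2 = v·v = 14.
Deficit = 14 − 27/2 = 1/2 ≥ 0, confirming Bessel's inequality. (The deficit equals ||v − Σ <v,e_j> e_j||^2, the squared distance from v to span{e_j}.)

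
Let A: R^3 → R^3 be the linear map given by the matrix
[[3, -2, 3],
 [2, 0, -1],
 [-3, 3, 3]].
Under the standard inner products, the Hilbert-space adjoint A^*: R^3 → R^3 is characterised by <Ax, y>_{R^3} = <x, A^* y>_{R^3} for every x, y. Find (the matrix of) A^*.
A^* = A^T =
[[3, 2, -3],
 [-2, 0, 3],
 [3, -1, 3]]

For real matrices with standard dot products, the defining identity <Ax, y> = <x, A^* y> gives (Ax)^T y = x^T (A^*) y, i.e. x^T A^T y = x^T (A^*) y. Since this holds for all x, y, we must have A^* = A^T. Therefore
A^* =
[[3, 2, -3],
 [-2, 0, 3],
 [3, -1, 3]].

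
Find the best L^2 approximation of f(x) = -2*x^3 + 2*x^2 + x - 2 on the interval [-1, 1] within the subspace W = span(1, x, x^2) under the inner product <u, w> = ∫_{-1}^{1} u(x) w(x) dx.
g(x) = 2*x^2 - x/5 - 2

The best approximation g ∈ W is the orthogonal projection of f onto W. Writing g = a_0 + a_1 x + a_2 x^2, the coefficients solve the normal equations G · a = b where
  G_{ij} = <φ_i, φ_j> and b_i = <f, φ_i>, with φ_0 = 1, φ_1 = x, φ_2 = x^2.
G =
  [2, 0, 2/3]
  [0, 2/3, 0]
  [2/3, 0, 2/5],
b = (-8/3, -2/15, -8/15).
Solving gives a_0 = -2, a_1 = -1/5, a_2 = 2, so
  g(x) = 2*x^2 - x/5 - 2.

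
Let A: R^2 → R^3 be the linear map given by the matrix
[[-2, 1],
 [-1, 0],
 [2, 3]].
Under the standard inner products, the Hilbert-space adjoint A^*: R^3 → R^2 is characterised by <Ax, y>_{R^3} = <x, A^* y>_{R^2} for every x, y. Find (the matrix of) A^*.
A^* = A^T =
[[-2, -1, 2],
 [1, 0, 3]]

For real matrices with standard dot products, the defining identity <Ax, y> = <x, A^* y> gives (Ax)^T y = x^T (A^*) y, i.e. x^T A^T y = x^T (A^*) y. Since this holds for all x, y, we must have A^* = A^T. Therefore
A^* =
[[-2, -1, 2],
 [1, 0, 3]].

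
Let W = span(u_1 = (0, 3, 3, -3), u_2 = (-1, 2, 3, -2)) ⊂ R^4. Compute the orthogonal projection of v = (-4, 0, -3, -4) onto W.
proj_W(v) = (-2/5, 1/5, 3/5, -1/5)

Set up U = [u_1 | ... | u_2] ∈ R^(4×2). The projector onto W = col(U) is P = U (U^T U)^(-1) U^T.
Compute U^T U =
  [27, 21]
  [21, 18],
and U^T v = (3, 3).
Solve U^T U · c = U^T v for the coefficients: c = (-1/5, 2/5). The projection is proj_W(v) = U c.
Check: (v - proj_W(v)) · u_1 = 0  (should be 0).
Check: (v - proj_W(v)) · u_2 = 0  (should be 0).
Result: proj_W(v) = (-2/5, 1/5, 3/5, -1/5).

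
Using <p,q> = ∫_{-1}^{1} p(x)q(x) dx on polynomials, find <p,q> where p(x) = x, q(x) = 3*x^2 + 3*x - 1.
<p,q> = 2

Expand the product: p(x)·q(x) = 3*x^3 + 3*x^2 - x.
∫_{-1}^{1} of each monomial x^k gives [2/(k+1) if k even, 0 if k odd]. Integrating term-by-term (or equivalently evaluating the antiderivative F(x) = 3*x^4/4 + x^3 - x^2/2 at the endpoints):
  F(1) − F(−1) = 5/4 − (-3/4) = 2.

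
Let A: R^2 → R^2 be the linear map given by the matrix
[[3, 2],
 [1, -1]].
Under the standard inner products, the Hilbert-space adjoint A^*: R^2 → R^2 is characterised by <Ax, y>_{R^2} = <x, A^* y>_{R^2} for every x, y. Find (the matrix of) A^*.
A^* = A^T =
[[3, 1],
 [2, -1]]

For real matrices with standard dot products, the defining identity <Ax, y> = <x, A^* y> gives (Ax)^T y = x^T (A^*) y, i.e. x^T A^T y = x^T (A^*) y. Since this holds for all x, y, we must have A^* = A^T. Therefore
A^* =
[[3, 1],
 [2, -1]].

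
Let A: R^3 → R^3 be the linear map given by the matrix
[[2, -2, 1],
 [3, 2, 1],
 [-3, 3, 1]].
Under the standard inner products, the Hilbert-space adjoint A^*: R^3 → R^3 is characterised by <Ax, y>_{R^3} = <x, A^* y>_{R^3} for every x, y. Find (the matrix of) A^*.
A^* = A^T =
[[2, 3, -3],
 [-2, 2, 3],
 [1, 1, 1]]

For real matrices with standard dot products, the defining identity <Ax, y> = <x, A^* y> gives (Ax)^T y = x^T (A^*) y, i.e. x^T A^T y = x^T (A^*) y. Since this holds for all x, y, we must have A^* = A^T. Therefore
A^* =
[[2, 3, -3],
 [-2, 2, 3],
 [1, 1, 1]].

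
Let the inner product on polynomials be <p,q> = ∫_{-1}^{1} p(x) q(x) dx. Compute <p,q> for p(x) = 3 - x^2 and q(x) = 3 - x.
<p,q> = 16

Expand the product: p(x)·q(x) = x^3 - 3*x^2 - 3*x + 9.
∫_{-1}^{1} of each monomial x^k gives [2/(k+1) if k even, 0 if k odd]. Integrating term-by-term (or equivalently evaluating the antiderivative F(x) = x^4/4 - x^3 - 3*x^2/2 + 9*x at the endpoints):
  F(1) − F(−1) = 27/4 − (-37/4) = 16.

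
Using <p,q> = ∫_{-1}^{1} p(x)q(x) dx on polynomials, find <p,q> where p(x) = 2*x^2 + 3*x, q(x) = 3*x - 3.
<p,q> = 2

Expand the product: p(x)·q(x) = 6*x^3 + 3*x^2 - 9*x.
∫_{-1}^{1} of each monomial x^k gives [2/(k+1) if k even, 0 if k odd]. Integrating term-by-term (or equivalently evaluating the antiderivative F(x) = 3*x^4/2 + x^3 - 9*x^2/2 at the endpoints):
  F(1) − F(−1) = -2 − (-4) = 2.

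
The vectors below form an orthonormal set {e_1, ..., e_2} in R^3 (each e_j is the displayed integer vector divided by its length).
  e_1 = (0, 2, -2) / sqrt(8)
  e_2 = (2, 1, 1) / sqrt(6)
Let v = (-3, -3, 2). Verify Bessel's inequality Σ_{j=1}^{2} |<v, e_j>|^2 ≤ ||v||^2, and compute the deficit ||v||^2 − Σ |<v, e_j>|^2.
Σ |<v, e_j>|^2 = 62/3; ||v||^2 = 22; deficit = 4/3

Write each e_j = u_j / sqrt(<u_j, u_j>) where u_j is the displayed integer vector. Then <v, e_j> = <v, u_j> / sqrt(<u_j, u_j>), so |<v, e_j>|^2 = <v, u_j>^2 / <u_j, u_j>.
Coefficients: <v, e_1> = -10/sqrt(8), <v, e_2> = -7/sqrt(6).
Square and sum: Σ |<v, e_j>|^2 = 62/3.
Compute ||v||^2 = v·v = 22.
Deficit = 22 − 62/3 = 4/3 ≥ 0, confirming Bessel's inequality. (The deficit equals ||v − Σ <v,e_j> e_j||^2, the squared distance from v to span{e_j}.)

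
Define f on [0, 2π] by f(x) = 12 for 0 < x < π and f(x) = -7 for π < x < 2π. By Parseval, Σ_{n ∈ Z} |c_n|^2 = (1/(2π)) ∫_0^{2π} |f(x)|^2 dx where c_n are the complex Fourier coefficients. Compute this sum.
Σ |c_n|^2 = 193/2

Parseval equates the L^2 energy of f (normalised by 1/(2π)) with the ℓ^2 sum of its Fourier coefficients: (1/(2π)) ∫_0^{2π} |f|^2 = Σ |c_n|^2.
Compute the left side: (1/(2π)) [∫_0^π 12^2 dx + ∫_π^{2π} (-7)^2 dx] = (1/(2π)) · (144π + 49π) = (144 + 49)/2 = 193/2.
So Σ_{n ∈ Z} |c_n|^2 = 193/2.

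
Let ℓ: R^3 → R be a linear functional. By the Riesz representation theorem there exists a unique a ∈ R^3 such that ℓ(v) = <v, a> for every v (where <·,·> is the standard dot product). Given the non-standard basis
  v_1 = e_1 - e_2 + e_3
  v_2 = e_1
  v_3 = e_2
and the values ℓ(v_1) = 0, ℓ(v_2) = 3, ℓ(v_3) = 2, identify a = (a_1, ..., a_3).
a = (3, 2, -1)

Write a = (a_1, ..., a_3) in the standard basis. For each basis vector v_i, ℓ(v_i) = <v_i, a> is a linear equation in the a_j's. Collect the n equations into a matrix system V a = ℓ, where row i of V is v_i (expressed in the standard basis). Since V is invertible (lower-triangular with 1s on the diagonal, up to permutation), solve by back-substitution:
  V =
[[1, -1, 1],
 [1, 0, 0],
 [0, 1, 0]]
  V a = (0, 3, 2)
Solving gives a = (3, 2, -1).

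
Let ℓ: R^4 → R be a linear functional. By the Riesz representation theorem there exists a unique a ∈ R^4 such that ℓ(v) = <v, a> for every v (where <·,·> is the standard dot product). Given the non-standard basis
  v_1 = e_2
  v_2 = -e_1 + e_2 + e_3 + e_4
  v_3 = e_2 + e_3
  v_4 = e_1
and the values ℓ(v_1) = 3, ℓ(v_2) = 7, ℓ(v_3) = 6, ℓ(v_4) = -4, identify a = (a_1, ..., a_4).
a = (-4, 3, 3, -3)

Write a = (a_1, ..., a_4) in the standard basis. For each basis vector v_i, ℓ(v_i) = <v_i, a> is a linear equation in the a_j's. Collect the n equations into a matrix system V a = ℓ, where row i of V is v_i (expressed in the standard basis). Since V is invertible (lower-triangular with 1s on the diagonal, up to permutation), solve by back-substitution:
  V =
[[0, 1, 0, 0],
 [-1, 1, 1, 1],
 [0, 1, 1, 0],
 [1, 0, 0, 0]]
  V a = (3, 7, 6, -4)
Solving gives a = (-4, 3, 3, -3).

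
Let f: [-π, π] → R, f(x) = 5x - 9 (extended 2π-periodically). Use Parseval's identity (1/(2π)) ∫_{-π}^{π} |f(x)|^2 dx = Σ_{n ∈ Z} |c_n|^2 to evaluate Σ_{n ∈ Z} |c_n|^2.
Σ |c_n|^2 = 25π^2/3 + 81

Expand and integrate term by term over [-π, π]:
  ∫ (5x)^2 dx = 25·(2π^3/3); ∫ 2·5·(-9)·x dx = 0 (odd integrand); ∫ (-9)^2 dx = 81·2π.
So (1/(2π)) ∫_{-π}^{π} (5x - 9)^2 dx = 25π^2/3 + 81 = 25π^2/3 + 81.
Parseval ⇒ Σ |c_n|^2 = 25π^2/3 + 81.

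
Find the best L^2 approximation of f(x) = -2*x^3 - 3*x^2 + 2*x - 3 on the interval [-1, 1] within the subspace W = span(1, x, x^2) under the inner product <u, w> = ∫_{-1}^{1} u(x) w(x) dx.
g(x) = -3*x^2 + 4*x/5 - 3

The best approximation g ∈ W is the orthogonal projection of f onto W. Writing g = a_0 + a_1 x + a_2 x^2, the coefficients solve the normal equations G · a = b where
  G_{ij} = <φ_i, φ_j> and b_i = <f, φ_i>, with φ_0 = 1, φ_1 = x, φ_2 = x^2.
G =
  [2, 0, 2/3]
  [0, 2/3, 0]
  [2/3, 0, 2/5],
b = (-8, 8/15, -16/5).
Solving gives a_0 = -3, a_1 = 4/5, a_2 = -3, so
  g(x) = -3*x^2 + 4*x/5 - 3.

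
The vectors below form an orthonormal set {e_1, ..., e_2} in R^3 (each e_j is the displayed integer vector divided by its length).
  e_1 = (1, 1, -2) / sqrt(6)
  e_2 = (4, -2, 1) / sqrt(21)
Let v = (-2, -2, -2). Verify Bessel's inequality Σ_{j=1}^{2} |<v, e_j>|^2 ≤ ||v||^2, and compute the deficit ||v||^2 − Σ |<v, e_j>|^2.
Σ |<v, e_j>|^2 = 12/7; ||v||^2 = 12; deficit = 72/7

Write each e_j = u_j / sqrt(<u_j, u_j>) where u_j is the displayed integer vector. Then <v, e_j> = <v, u_j> / sqrt(<u_j, u_j>), so |<v, e_j>|^2 = <v, u_j>^2 / <u_j, u_j>.
Coefficients: <v, e_1> = 0/sqrt(6), <v, e_2> = -6/sqrt(21).
Square and sum: Σ |<v, e_j>|^2 = 12/7.
Compute ||v||^2 = v·v = 12.
Deficit = 12 − 12/7 = 72/7 ≥ 0, confirming Bessel's inequality. (The deficit equals ||v − Σ <v,e_j> e_j||^2, the squared distance from v to span{e_j}.)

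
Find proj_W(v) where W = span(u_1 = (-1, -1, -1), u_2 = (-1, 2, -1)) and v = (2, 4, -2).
proj_W(v) = (0, 4, 0)

Set up U = [u_1 | ... | u_2] ∈ R^(3×2). The projector onto W = col(U) is P = U (U^T U)^(-1) U^T.
Compute U^T U =
  [3, 0]
  [0, 6],
and U^T v = (-4, 8).
Solve U^T U · c = U^T v for the coefficients: c = (-4/3, 4/3). The projection is proj_W(v) = U c.
Check: (v - proj_W(v)) · u_1 = 0  (should be 0).
Check: (v - proj_W(v)) · u_2 = 0  (should be 0).
Result: proj_W(v) = (0, 4, 0).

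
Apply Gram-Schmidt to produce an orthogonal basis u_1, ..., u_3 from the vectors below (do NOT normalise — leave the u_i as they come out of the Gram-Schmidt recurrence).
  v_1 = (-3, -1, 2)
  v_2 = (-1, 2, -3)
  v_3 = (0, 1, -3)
Orthogonal basis:
  u_1 = (-3, -1, 2)
  u_2 = (-29/14, 23/14, -16/7)
  u_3 = (-10/171, -110/171, -70/171)

Apply the Gram-Schmidt recurrence
  u_1 = v_1
  u_i = v_i − Σ_{j<i} ((v_i · u_j) / (u_j · u_j)) · u_j.

Step by step this gives:
  u_1 = (-3, -1, 2)
  u_2 = (-29/14, 23/14, -16/7)
  u_3 = (-10/171, -110/171, -70/171)

Orthogonality check:
  u_2 · u_1 = 0 (should be 0)
  u_3 · u_1 = 0 (should be 0)
  u_3 · u_2 = 0 (should be 0)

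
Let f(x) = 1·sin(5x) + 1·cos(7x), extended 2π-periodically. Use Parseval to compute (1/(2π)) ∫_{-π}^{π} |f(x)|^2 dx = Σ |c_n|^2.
Σ |c_n|^2 = 1

Expand |f|^2 and use orthogonality of {sin(nx), cos(mx)} on [-π, π]:
  ∫_{-π}^{π} sin(nx)^2 dx = π, ∫ cos(mx)^2 dx = π, and cross terms integrate to 0.
So ∫_{-π}^{π} f(x)^2 dx = 1^2 · π + 1^2 · π = (1 + 1)π.
Divide by 2π: (1 + 1)/2 = 1.
By Parseval, this equals Σ |c_n|^2.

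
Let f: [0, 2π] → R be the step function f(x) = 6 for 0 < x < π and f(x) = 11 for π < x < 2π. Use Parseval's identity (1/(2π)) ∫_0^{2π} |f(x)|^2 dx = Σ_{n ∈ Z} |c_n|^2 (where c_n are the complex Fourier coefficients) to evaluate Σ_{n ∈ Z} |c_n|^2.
Σ |c_n|^2 = 157/2

Parseval equates the L^2 energy of f (normalised by 1/(2π)) with the ℓ^2 sum of its Fourier coefficients: (1/(2π)) ∫_0^{2π} |f|^2 = Σ |c_n|^2.
Compute the left side: (1/(2π)) [∫_0^π 6^2 dx + ∫_π^{2π} 11^2 dx] = (1/(2π)) · (36π + 121π) = (36 + 121)/2 = 157/2.
So Σ_{n ∈ Z} |c_n|^2 = 157/2.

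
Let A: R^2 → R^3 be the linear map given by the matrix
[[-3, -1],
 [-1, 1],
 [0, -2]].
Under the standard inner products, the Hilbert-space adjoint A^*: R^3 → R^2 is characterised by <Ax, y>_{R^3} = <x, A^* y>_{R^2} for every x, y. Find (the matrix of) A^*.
A^* = A^T =
[[-3, -1, 0],
 [-1, 1, -2]]

For real matrices with standard dot products, the defining identity <Ax, y> = <x, A^* y> gives (Ax)^T y = x^T (A^*) y, i.e. x^T A^T y = x^T (A^*) y. Since this holds for all x, y, we must have A^* = A^T. Therefore
A^* =
[[-3, -1, 0],
 [-1, 1, -2]].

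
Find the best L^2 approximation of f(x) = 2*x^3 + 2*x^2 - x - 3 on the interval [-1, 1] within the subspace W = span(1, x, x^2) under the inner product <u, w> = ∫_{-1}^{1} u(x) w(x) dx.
g(x) = 2*x^2 + x/5 - 3

The best approximation g ∈ W is the orthogonal projection of f onto W. Writing g = a_0 + a_1 x + a_2 x^2, the coefficients solve the normal equations G · a = b where
  G_{ij} = <φ_i, φ_j> and b_i = <f, φ_i>, with φ_0 = 1, φ_1 = x, φ_2 = x^2.
G =
  [2, 0, 2/3]
  [0, 2/3, 0]
  [2/3, 0, 2/5],
b = (-14/3, 2/15, -6/5).
Solving gives a_0 = -3, a_1 = 1/5, a_2 = 2, so
  g(x) = 2*x^2 + x/5 - 3.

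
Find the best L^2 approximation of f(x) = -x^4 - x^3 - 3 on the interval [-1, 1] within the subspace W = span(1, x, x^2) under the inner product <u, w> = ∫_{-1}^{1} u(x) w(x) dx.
g(x) = -6*x^2/7 - 3*x/5 - 102/35

The best approximation g ∈ W is the orthogonal projection of f onto W. Writing g = a_0 + a_1 x + a_2 x^2, the coefficients solve the normal equations G · a = b where
  G_{ij} = <φ_i, φ_j> and b_i = <f, φ_i>, with φ_0 = 1, φ_1 = x, φ_2 = x^2.
G =
  [2, 0, 2/3]
  [0, 2/3, 0]
  [2/3, 0, 2/5],
b = (-32/5, -2/5, -16/7).
Solving gives a_0 = -102/35, a_1 = -3/5, a_2 = -6/7, so
  g(x) = -6*x^2/7 - 3*x/5 - 102/35.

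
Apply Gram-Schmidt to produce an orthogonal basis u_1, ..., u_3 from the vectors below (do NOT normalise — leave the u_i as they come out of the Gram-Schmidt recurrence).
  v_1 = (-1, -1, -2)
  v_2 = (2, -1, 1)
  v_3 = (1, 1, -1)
Orthogonal basis:
  u_1 = (-1, -1, -2)
  u_2 = (3/2, -3/2, 0)
  u_3 = (1, 1, -1)

Apply the Gram-Schmidt recurrence
  u_1 = v_1
  u_i = v_i − Σ_{j<i} ((v_i · u_j) / (u_j · u_j)) · u_j.

Step by step this gives:
  u_1 = (-1, -1, -2)
  u_2 = (3/2, -3/2, 0)
  u_3 = (1, 1, -1)

Orthogonality check:
  u_2 · u_1 = 0 (should be 0)
  u_3 · u_1 = 0 (should be 0)
  u_3 · u_2 = 0 (should be 0)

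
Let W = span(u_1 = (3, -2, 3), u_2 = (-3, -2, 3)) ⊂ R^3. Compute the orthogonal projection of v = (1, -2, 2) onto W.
proj_W(v) = (1, -20/13, 30/13)

Set up U = [u_1 | ... | u_2] ∈ R^(3×2). The projector onto W = col(U) is P = U (U^T U)^(-1) U^T.
Compute U^T U =
  [22, 4]
  [4, 22],
and U^T v = (13, 7).
Solve U^T U · c = U^T v for the coefficients: c = (43/78, 17/78). The projection is proj_W(v) = U c.
Check: (v - proj_W(v)) · u_1 = 0  (should be 0).
Check: (v - proj_W(v)) · u_2 = 0  (should be 0).
Result: proj_W(v) = (1, -20/13, 30/13).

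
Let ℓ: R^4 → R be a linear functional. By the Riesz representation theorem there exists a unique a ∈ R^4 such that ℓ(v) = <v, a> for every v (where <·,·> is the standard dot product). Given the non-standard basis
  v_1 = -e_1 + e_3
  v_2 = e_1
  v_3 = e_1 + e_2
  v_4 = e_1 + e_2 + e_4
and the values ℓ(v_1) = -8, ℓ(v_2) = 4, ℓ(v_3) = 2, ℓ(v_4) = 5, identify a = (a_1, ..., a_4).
a = (4, -2, -4, 3)

Write a = (a_1, ..., a_4) in the standard basis. For each basis vector v_i, ℓ(v_i) = <v_i, a> is a linear equation in the a_j's. Collect the n equations into a matrix system V a = ℓ, where row i of V is v_i (expressed in the standard basis). Since V is invertible (lower-triangular with 1s on the diagonal, up to permutation), solve by back-substitution:
  V =
[[-1, 0, 1, 0],
 [1, 0, 0, 0],
 [1, 1, 0, 0],
 [1, 1, 0, 1]]
  V a = (-8, 4, 2, 5)
Solving gives a = (4, -2, -4, 3).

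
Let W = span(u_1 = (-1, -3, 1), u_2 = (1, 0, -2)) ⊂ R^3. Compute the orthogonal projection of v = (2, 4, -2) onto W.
proj_W(v) = (40/23, 93/23, -49/23)

Set up U = [u_1 | ... | u_2] ∈ R^(3×2). The projector onto W = col(U) is P = U (U^T U)^(-1) U^T.
Compute U^T U =
  [11, -3]
  [-3, 5],
and U^T v = (-16, 6).
Solve U^T U · c = U^T v for the coefficients: c = (-31/23, 9/23). The projection is proj_W(v) = U c.
Check: (v - proj_W(v)) · u_1 = 0  (should be 0).
Check: (v - proj_W(v)) · u_2 = 0  (should be 0).
Result: proj_W(v) = (40/23, 93/23, -49/23).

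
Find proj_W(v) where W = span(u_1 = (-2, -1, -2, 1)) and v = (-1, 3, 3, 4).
proj_W(v) = (3/5, 3/10, 3/5, -3/10)

Set up U = [u_1 | ... | u_1] ∈ R^(4×1). The projector onto W = col(U) is P = U (U^T U)^(-1) U^T.
Compute U^T U =
  [10],
and U^T v = (-3).
Solve U^T U · c = U^T v for the coefficients: c = (-3/10). The projection is proj_W(v) = U c.
Check: (v - proj_W(v)) · u_1 = 0  (should be 0).
Result: proj_W(v) = (3/5, 3/10, 3/5, -3/10).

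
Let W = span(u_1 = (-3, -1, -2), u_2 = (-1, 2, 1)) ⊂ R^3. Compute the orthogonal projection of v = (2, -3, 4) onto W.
proj_W(v) = (277/83, -64/83, 73/83)

Set up U = [u_1 | ... | u_2] ∈ R^(3×2). The projector onto W = col(U) is P = U (U^T U)^(-1) U^T.
Compute U^T U =
  [14, -1]
  [-1, 6],
and U^T v = (-11, -4).
Solve U^T U · c = U^T v for the coefficients: c = (-70/83, -67/83). The projection is proj_W(v) = U c.
Check: (v - proj_W(v)) · u_1 = 0  (should be 0).
Check: (v - proj_W(v)) · u_2 = 0  (should be 0).
Result: proj_W(v) = (277/83, -64/83, 73/83).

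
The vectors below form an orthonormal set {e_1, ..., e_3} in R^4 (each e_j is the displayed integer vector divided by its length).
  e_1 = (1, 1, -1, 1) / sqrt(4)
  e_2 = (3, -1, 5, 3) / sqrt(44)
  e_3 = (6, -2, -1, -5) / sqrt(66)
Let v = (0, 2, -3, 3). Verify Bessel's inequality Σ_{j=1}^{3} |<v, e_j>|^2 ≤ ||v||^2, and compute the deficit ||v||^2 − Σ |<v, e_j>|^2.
Σ |<v, e_j>|^2 = 64/3; ||v||^2 = 22; deficit = 2/3

Write each e_j = u_j / sqrt(<u_j, u_j>) where u_j is the displayed integer vector. Then <v, e_j> = <v, u_j> / sqrt(<u_j, u_j>), so |<v, e_j>|^2 = <v, u_j>^2 / <u_j, u_j>.
Coefficients: <v, e_1> = 8/sqrt(4), <v, e_2> = -8/sqrt(44), <v, e_3> = -16/sqrt(66).
Square and sum: Σ |<v, e_j>|^2 = 64/3.
Compute ||v||^2 = v·v = 22.
Deficit = 22 − 64/3 = 2/3 ≥ 0, confirming Bessel's inequality. (The deficit equals ||v − Σ <v,e_j> e_j||^2, the squared distance from v to span{e_j}.)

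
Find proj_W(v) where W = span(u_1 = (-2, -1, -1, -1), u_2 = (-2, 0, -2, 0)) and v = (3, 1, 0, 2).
proj_W(v) = (12/5, 9/5, 3/5, 9/5)

Set up U = [u_1 | ... | u_2] ∈ R^(4×2). The projector onto W = col(U) is P = U (U^T U)^(-1) U^T.
Compute U^T U =
  [7, 6]
  [6, 8],
and U^T v = (-9, -6).
Solve U^T U · c = U^T v for the coefficients: c = (-9/5, 3/5). The projection is proj_W(v) = U c.
Check: (v - proj_W(v)) · u_1 = 0  (should be 0).
Check: (v - proj_W(v)) · u_2 = 0  (should be 0).
Result: proj_W(v) = (12/5, 9/5, 3/5, 9/5).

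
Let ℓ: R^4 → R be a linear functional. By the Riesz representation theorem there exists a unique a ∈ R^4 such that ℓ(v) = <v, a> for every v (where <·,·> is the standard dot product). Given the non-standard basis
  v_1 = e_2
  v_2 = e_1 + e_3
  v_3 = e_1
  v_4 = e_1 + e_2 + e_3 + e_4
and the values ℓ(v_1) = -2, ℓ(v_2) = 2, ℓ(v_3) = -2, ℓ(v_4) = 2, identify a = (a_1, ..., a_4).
a = (-2, -2, 4, 2)

Write a = (a_1, ..., a_4) in the standard basis. For each basis vector v_i, ℓ(v_i) = <v_i, a> is a linear equation in the a_j's. Collect the n equations into a matrix system V a = ℓ, where row i of V is v_i (expressed in the standard basis). Since V is invertible (lower-triangular with 1s on the diagonal, up to permutation), solve by back-substitution:
  V =
[[0, 1, 0, 0],
 [1, 0, 1, 0],
 [1, 0, 0, 0],
 [1, 1, 1, 1]]
  V a = (-2, 2, -2, 2)
Solving gives a = (-2, -2, 4, 2).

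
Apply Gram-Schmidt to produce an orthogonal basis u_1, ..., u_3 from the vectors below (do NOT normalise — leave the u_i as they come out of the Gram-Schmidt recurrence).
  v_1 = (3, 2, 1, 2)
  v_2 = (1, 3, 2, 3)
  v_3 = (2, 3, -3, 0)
Orthogonal basis:
  u_1 = (3, 2, 1, 2)
  u_2 = (-11/6, 10/9, 19/18, 10/9)
  u_3 = (-53/125, 64/25, -371/125, -11/25)

Apply the Gram-Schmidt recurrence
  u_1 = v_1
  u_i = v_i − Σ_{j<i} ((v_i · u_j) / (u_j · u_j)) · u_j.

Step by step this gives:
  u_1 = (3, 2, 1, 2)
  u_2 = (-11/6, 10/9, 19/18, 10/9)
  u_3 = (-53/125, 64/25, -371/125, -11/25)

Orthogonality check:
  u_2 · u_1 = 0 (should be 0)
  u_3 · u_1 = 0 (should be 0)
  u_3 · u_2 = 0 (should be 0)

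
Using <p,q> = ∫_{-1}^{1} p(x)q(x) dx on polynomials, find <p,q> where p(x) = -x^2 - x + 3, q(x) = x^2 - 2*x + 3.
<p,q> = 284/15

Expand the product: p(x)·q(x) = -x^4 + x^3 + 2*x^2 - 9*x + 9.
∫_{-1}^{1} of each monomial x^k gives [2/(k+1) if k even, 0 if k odd]. Integrating term-by-term (or equivalently evaluating the antiderivative F(x) = -x^5/5 + x^4/4 + 2*x^3/3 - 9*x^2/2 + 9*x at the endpoints):
  F(1) − F(−1) = 313/60 − (-823/60) = 284/15.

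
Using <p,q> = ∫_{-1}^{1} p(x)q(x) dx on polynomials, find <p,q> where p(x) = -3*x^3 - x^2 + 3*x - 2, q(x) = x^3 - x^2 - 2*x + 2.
<p,q> = -62/7

Expand the product: p(x)·q(x) = -3*x^6 + 2*x^5 + 10*x^4 - 9*x^3 - 6*x^2 + 10*x - 4.
∫_{-1}^{1} of each monomial x^k gives [2/(k+1) if k even, 0 if k odd]. Integrating term-by-term (or equivalently evaluating the antiderivative F(x) = -3*x^7/7 + x^6/3 + 2*x^5 - 9*x^4/4 - 2*x^3 + 5*x^2 - 4*x at the endpoints):
  F(1) − F(−1) = -113/84 − (631/84) = -62/7.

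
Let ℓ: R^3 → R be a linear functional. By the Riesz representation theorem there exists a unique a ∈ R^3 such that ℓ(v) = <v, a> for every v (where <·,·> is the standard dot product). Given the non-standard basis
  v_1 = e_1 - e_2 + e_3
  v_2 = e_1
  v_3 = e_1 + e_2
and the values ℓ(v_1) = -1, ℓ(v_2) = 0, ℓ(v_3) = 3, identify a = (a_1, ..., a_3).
a = (0, 3, 2)

Write a = (a_1, ..., a_3) in the standard basis. For each basis vector v_i, ℓ(v_i) = <v_i, a> is a linear equation in the a_j's. Collect the n equations into a matrix system V a = ℓ, where row i of V is v_i (expressed in the standard basis). Since V is invertible (lower-triangular with 1s on the diagonal, up to permutation), solve by back-substitution:
  V =
[[1, -1, 1],
 [1, 0, 0],
 [1, 1, 0]]
  V a = (-1, 0, 3)
Solving gives a = (0, 3, 2).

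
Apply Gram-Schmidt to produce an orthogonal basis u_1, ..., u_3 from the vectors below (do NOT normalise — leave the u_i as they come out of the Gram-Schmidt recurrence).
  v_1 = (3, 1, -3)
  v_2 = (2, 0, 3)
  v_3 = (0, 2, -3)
Orthogonal basis:
  u_1 = (3, 1, -3)
  u_2 = (47/19, 3/19, 48/19)
  u_3 = (-36/119, 180/119, 24/119)

Apply the Gram-Schmidt recurrence
  u_1 = v_1
  u_i = v_i − Σ_{j<i} ((v_i · u_j) / (u_j · u_j)) · u_j.

Step by step this gives:
  u_1 = (3, 1, -3)
  u_2 = (47/19, 3/19, 48/19)
  u_3 = (-36/119, 180/119, 24/119)

Orthogonality check:
  u_2 · u_1 = 0 (should be 0)
  u_3 · u_1 = 0 (should be 0)
  u_3 · u_2 = 0 (should be 0)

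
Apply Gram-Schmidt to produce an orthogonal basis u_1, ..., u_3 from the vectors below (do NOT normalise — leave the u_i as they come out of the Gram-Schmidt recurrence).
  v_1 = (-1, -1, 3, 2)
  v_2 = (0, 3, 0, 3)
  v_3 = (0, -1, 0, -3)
Orthogonal basis:
  u_1 = (-1, -1, 3, 2)
  u_2 = (1/5, 16/5, -3/5, 13/5)
  u_3 = (-6/29, 20/29, 18/29, -20/29)

Apply the Gram-Schmidt recurrence
  u_1 = v_1
  u_i = v_i − Σ_{j<i} ((v_i · u_j) / (u_j · u_j)) · u_j.

Step by step this gives:
  u_1 = (-1, -1, 3, 2)
  u_2 = (1/5, 16/5, -3/5, 13/5)
  u_3 = (-6/29, 20/29, 18/29, -20/29)

Orthogonality check:
  u_2 · u_1 = 0 (should be 0)
  u_3 · u_1 = 0 (should be 0)
  u_3 · u_2 = 0 (should be 0)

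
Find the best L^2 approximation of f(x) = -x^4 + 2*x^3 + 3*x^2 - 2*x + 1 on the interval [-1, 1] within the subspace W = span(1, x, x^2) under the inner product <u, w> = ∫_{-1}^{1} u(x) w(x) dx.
g(x) = 15*x^2/7 - 4*x/5 + 38/35

The best approximation g ∈ W is the orthogonal projection of f onto W. Writing g = a_0 + a_1 x + a_2 x^2, the coefficients solve the normal equations G · a = b where
  G_{ij} = <φ_i, φ_j> and b_i = <f, φ_i>, with φ_0 = 1, φ_1 = x, φ_2 = x^2.
G =
  [2, 0, 2/3]
  [0, 2/3, 0]
  [2/3, 0, 2/5],
b = (18/5, -8/15, 166/105).
Solving gives a_0 = 38/35, a_1 = -4/5, a_2 = 15/7, so
  g(x) = 15*x^2/7 - 4*x/5 + 38/35.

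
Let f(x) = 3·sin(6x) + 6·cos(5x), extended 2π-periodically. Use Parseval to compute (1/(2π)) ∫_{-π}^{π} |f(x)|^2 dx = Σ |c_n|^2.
Σ |c_n|^2 = 45/2

Expand |f|^2 and use orthogonality of {sin(nx), cos(mx)} on [-π, π]:
  ∫_{-π}^{π} sin(nx)^2 dx = π, ∫ cos(mx)^2 dx = π, and cross terms integrate to 0.
So ∫_{-π}^{π} f(x)^2 dx = 3^2 · π + 6^2 · π = (9 + 36)π.
Divide by 2π: (9 + 36)/2 = 45/2.
By Parseval, this equals Σ |c_n|^2.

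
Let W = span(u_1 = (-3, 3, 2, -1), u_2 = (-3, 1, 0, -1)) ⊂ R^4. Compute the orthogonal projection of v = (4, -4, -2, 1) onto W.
proj_W(v) = (4, -11/3, -7/3, 4/3)

Set up U = [u_1 | ... | u_2] ∈ R^(4×2). The projector onto W = col(U) is P = U (U^T U)^(-1) U^T.
Compute U^T U =
  [23, 13]
  [13, 11],
and U^T v = (-29, -17).
Solve U^T U · c = U^T v for the coefficients: c = (-7/6, -1/6). The projection is proj_W(v) = U c.
Check: (v - proj_W(v)) · u_1 = 0  (should be 0).
Check: (v - proj_W(v)) · u_2 = 0  (should be 0).
Result: proj_W(v) = (4, -11/3, -7/3, 4/3).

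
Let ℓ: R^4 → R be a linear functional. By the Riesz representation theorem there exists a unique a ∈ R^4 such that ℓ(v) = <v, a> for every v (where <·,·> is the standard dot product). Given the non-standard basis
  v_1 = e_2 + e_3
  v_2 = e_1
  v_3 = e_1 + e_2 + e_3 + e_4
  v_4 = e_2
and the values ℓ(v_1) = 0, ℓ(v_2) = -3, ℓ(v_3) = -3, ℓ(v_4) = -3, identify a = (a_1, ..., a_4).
a = (-3, -3, 3, 0)

Write a = (a_1, ..., a_4) in the standard basis. For each basis vector v_i, ℓ(v_i) = <v_i, a> is a linear equation in the a_j's. Collect the n equations into a matrix system V a = ℓ, where row i of V is v_i (expressed in the standard basis). Since V is invertible (lower-triangular with 1s on the diagonal, up to permutation), solve by back-substitution:
  V =
[[0, 1, 1, 0],
 [1, 0, 0, 0],
 [1, 1, 1, 1],
 [0, 1, 0, 0]]
  V a = (0, -3, -3, -3)
Solving gives a = (-3, -3, 3, 0).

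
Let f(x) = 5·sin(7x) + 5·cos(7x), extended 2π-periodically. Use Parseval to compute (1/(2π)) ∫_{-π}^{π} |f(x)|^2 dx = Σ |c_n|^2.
Σ |c_n|^2 = 25

Expand |f|^2 and use orthogonality of {sin(nx), cos(mx)} on [-π, π]:
  ∫_{-π}^{π} sin(nx)^2 dx = π, ∫ cos(mx)^2 dx = π, and cross terms integrate to 0.
So ∫_{-π}^{π} f(x)^2 dx = 5^2 · π + 5^2 · π = (25 + 25)π.
Divide by 2π: (25 + 25)/2 = 25.
By Parseval, this equals Σ |c_n|^2.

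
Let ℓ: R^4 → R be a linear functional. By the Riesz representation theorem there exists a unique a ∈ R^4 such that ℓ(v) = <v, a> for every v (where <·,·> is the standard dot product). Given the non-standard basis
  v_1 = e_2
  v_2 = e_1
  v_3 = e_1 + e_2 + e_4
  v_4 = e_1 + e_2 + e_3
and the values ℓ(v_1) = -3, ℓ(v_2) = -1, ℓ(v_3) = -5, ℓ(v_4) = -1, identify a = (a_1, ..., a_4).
a = (-1, -3, 3, -1)

Write a = (a_1, ..., a_4) in the standard basis. For each basis vector v_i, ℓ(v_i) = <v_i, a> is a linear equation in the a_j's. Collect the n equations into a matrix system V a = ℓ, where row i of V is v_i (expressed in the standard basis). Since V is invertible (lower-triangular with 1s on the diagonal, up to permutation), solve by back-substitution:
  V =
[[0, 1, 0, 0],
 [1, 0, 0, 0],
 [1, 1, 0, 1],
 [1, 1, 1, 0]]
  V a = (-3, -1, -5, -1)
Solving gives a = (-1, -3, 3, -1).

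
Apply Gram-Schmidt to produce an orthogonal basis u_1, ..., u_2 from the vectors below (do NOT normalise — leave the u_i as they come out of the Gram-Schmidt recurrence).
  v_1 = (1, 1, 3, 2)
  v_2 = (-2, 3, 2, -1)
Orthogonal basis:
  u_1 = (1, 1, 3, 2)
  u_2 = (-7/3, 8/3, 1, -5/3)

Apply the Gram-Schmidt recurrence
  u_1 = v_1
  u_i = v_i − Σ_{j<i} ((v_i · u_j) / (u_j · u_j)) · u_j.

Step by step this gives:
  u_1 = (1, 1, 3, 2)
  u_2 = (-7/3, 8/3, 1, -5/3)

Orthogonality check:
  u_2 · u_1 = 0 (should be 0)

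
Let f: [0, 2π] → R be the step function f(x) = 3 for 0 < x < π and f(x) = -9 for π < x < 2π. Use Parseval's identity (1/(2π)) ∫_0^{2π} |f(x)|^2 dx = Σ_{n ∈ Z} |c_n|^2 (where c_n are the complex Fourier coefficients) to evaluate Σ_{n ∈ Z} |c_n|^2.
Σ |c_n|^2 = 45

Parseval equates the L^2 energy of f (normalised by 1/(2π)) with the ℓ^2 sum of its Fourier coefficients: (1/(2π)) ∫_0^{2π} |f|^2 = Σ |c_n|^2.
Compute the left side: (1/(2π)) [∫_0^π 3^2 dx + ∫_π^{2π} (-9)^2 dx] = (1/(2π)) · (9π + 81π) = (9 + 81)/2 = 45.
So Σ_{n ∈ Z} |c_n|^2 = 45.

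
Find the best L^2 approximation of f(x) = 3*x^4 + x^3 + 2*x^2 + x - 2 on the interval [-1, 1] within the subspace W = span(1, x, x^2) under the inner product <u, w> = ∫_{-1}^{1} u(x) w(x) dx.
g(x) = 32*x^2/7 + 8*x/5 - 79/35

The best approximation g ∈ W is the orthogonal projection of f onto W. Writing g = a_0 + a_1 x + a_2 x^2, the coefficients solve the normal equations G · a = b where
  G_{ij} = <φ_i, φ_j> and b_i = <f, φ_i>, with φ_0 = 1, φ_1 = x, φ_2 = x^2.
G =
  [2, 0, 2/3]
  [0, 2/3, 0]
  [2/3, 0, 2/5],
b = (-22/15, 16/15, 34/105).
Solving gives a_0 = -79/35, a_1 = 8/5, a_2 = 32/7, so
  g(x) = 32*x^2/7 + 8*x/5 - 79/35.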